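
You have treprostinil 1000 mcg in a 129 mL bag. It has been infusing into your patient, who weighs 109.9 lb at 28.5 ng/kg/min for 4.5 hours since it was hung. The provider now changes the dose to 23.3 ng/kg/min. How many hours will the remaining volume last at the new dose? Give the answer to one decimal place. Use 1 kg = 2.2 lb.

8.8 hours

Initial rate:
Weight = 109.9 lb ÷ 2.2 lb/kg = 49.95455 kg
Dose = 28.5 ng/kg/min × 49.95455 kg = 1423.705 ng/min
1423.705 ng/min × 60 min/hr = 85422.27 ng/hr
Concentration = 1000 mcg ÷ 129 mL = 7.751938 mcg/mL = 7751.938 ng/mL
Rate = 85422.27 ng/hr ÷ 7751.938 ng/mL = 11.01947 mL/hr
Volume infused so far = 11.01947 mL/hr × 4.5 hr = 49.58763 mL
Volume remaining = 129 − 49.58763 = 79.41237 mL
New rate:
Dose = 23.3 ng/kg/min × 49.95455 kg = 1163.941 ng/min
1163.941 ng/min × 60 min/hr = 69836.45 ng/hr
Rate = 69836.45 ng/hr ÷ 7751.938 ng/mL = 9.008903 mL/hr
Time remaining = 79.41237 mL ÷ 9.008903 mL/hr = 8.814877 hr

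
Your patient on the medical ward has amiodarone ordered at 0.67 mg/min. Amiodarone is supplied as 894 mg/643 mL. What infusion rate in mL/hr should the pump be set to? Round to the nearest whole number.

0.67 mg/min × 60 min/hr = 40.2 mg/hr
Concentration = 894 mg ÷ 643 mL = 1.390358 mg/mL
Rate = 40.2 mg/hr ÷ 1.390358 mg/mL = 28.91342 mL/hr

29 mL/hr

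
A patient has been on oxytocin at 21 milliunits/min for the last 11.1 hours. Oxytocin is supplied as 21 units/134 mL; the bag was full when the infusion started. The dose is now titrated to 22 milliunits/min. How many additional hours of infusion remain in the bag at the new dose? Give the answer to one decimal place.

Initial rate:
21 milliunits/min × 60 min/hr = 1260 milliunits/hr
Concentration = 21 units ÷ 134 mL = 0.1567164 units/mL = 156.7164 milliunits/mL
Rate = 1260 milliunits/hr ÷ 156.7164 milliunits/mL = 8.04 mL/hr
Volume infused so far = 8.04 mL/hr × 11.1 hr = 89.244 mL
Volume remaining = 134 − 89.244 = 44.756 mL
New rate:
22 milliunits/min × 60 min/hr = 1320 milliunits/hr
Rate = 1320 milliunits/hr ÷ 156.7164 milliunits/mL = 8.422857 mL/hr
Time remaining = 44.756 mL ÷ 8.422857 mL/hr = 5.313636 hr

5.3 hours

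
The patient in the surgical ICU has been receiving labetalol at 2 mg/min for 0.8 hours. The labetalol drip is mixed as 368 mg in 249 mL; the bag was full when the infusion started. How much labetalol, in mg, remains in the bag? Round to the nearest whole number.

2 mg/min × 60 min/hr = 120 mg/hr
Concentration = 368 mg ÷ 249 mL = 1.477912 mg/mL
Rate = 120 mg/hr ÷ 1.477912 mg/mL = 81.19565 mL/hr
Volume infused = 81.19565 mL/hr × 0.8 hr = 64.95652 mL
Volume remaining = 249 − 64.95652 = 184.0435 mL
Drug remaining = 184.0435 mL × 1.477912 mg/mL = 272 mg

272 mg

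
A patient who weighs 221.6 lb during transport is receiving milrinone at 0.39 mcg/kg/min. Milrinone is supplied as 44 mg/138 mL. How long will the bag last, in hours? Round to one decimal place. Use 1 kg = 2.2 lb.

18.7 hours

Weight = 221.6 lb ÷ 2.2 lb/kg = 100.7273 kg
Dose = 0.39 mcg/kg/min × 100.7273 kg = 39.28364 mcg/min
39.28364 mcg/min × 60 min/hr = 2357.018 mcg/hr
Concentration = 44 mg ÷ 138 mL = 0.3188406 mg/mL = 318.8406 mcg/mL
Rate = 2357.018 mcg/hr ÷ 318.8406 mcg/mL = 7.392466 mL/hr
Duration = 138 mL ÷ 7.392466 mL/hr = 18.66765 hr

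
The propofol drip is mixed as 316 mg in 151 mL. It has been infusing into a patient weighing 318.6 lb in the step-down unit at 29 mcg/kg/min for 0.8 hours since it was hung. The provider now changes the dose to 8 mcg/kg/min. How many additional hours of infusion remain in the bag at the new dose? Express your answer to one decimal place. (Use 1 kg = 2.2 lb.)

Initial rate:
Weight = 318.6 lb ÷ 2.2 lb/kg = 144.8182 kg
Dose = 29 mcg/kg/min × 144.8182 kg = 4199.727 mcg/min
4199.727 mcg/min × 60 min/hr = 251983.6 mcg/hr
Concentration = 316 mg ÷ 151 mL = 2.092715 mg/mL = 2092.715 mcg/mL
Rate = 251983.6 mcg/hr ÷ 2092.715 mcg/mL = 120.4099 mL/hr
Volume infused so far = 120.4099 mL/hr × 0.8 hr = 96.32792 mL
Volume remaining = 151 − 96.32792 = 54.67208 mL
New rate:
Dose = 8 mcg/kg/min × 144.8182 kg = 1158.545 mcg/min
1158.545 mcg/min × 60 min/hr = 69512.73 mcg/hr
Rate = 69512.73 mcg/hr ÷ 2092.715 mcg/mL = 33.21652 mL/hr
Time remaining = 54.67208 mL ÷ 33.21652 mL/hr = 1.64593 hr

1.6 hours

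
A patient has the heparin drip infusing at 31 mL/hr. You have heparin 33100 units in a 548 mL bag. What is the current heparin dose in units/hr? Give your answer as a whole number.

1872 units/hr

Concentration = 33100 units ÷ 548 mL = 60.40146 units/mL
Drug rate = 31 mL/hr × 60.40146 units/mL = 1872.445 units/hr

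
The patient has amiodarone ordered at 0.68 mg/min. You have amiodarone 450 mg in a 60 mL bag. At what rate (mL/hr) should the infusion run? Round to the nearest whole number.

0.68 mg/min × 60 min/hr = 40.8 mg/hr
Concentration = 450 mg ÷ 60 mL = 7.5 mg/mL
Rate = 40.8 mg/hr ÷ 7.5 mg/mL = 5.44 mL/hr

5 mL/hr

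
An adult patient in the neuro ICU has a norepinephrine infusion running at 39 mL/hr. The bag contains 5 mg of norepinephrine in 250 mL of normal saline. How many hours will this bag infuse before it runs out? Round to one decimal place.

Duration = 250 mL ÷ 39 mL/hr = 6.410256 hr

6.4 hours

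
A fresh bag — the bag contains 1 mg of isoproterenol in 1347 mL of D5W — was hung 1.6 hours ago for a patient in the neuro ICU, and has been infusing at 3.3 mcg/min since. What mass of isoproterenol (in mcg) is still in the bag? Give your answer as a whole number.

3.3 mcg/min × 60 min/hr = 198 mcg/hr
Concentration = 1 mg ÷ 1347 mL = 0.0007423905 mg/mL = 0.7423905 mcg/mL
Rate = 198 mcg/hr ÷ 0.7423905 mcg/mL = 266.706 mL/hr
Volume infused = 266.706 mL/hr × 1.6 hr = 426.7296 mL
Volume remaining = 1347 − 426.7296 = 920.2704 mL
Drug remaining = 920.2704 mL × 0.7423905 mcg/mL = 683.2 mcg

683 mcg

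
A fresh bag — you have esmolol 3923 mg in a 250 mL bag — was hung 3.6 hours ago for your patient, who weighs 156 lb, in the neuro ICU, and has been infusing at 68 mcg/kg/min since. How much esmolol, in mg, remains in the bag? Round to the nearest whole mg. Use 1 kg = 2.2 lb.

Weight = 156 lb ÷ 2.2 lb/kg = 70.90909 kg
Dose = 68 mcg/kg/min × 70.90909 kg = 4821.818 mcg/min
4821.818 mcg/min × 60 min/hr = 289309.1 mcg/hr
Concentration = 3923 mg ÷ 250 mL = 15.692 mg/mL = 15692 mcg/mL
Rate = 289309.1 mcg/hr ÷ 15692 mcg/mL = 18.43673 mL/hr
Volume infused = 18.43673 mL/hr × 3.6 hr = 66.37221 mL
Volume remaining = 250 − 66.37221 = 183.6278 mL
Drug remaining = 183.6278 mL × 15692 mcg/mL = 2881487 mcg = 2881.487 mg

2881 mg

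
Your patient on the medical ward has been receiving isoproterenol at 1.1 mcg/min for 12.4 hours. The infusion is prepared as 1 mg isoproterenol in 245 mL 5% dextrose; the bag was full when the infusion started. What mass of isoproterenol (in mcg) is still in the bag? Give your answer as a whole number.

182 mcg

1.1 mcg/min × 60 min/hr = 66 mcg/hr
Concentration = 1 mg ÷ 245 mL = 0.004081633 mg/mL = 4.081633 mcg/mL
Rate = 66 mcg/hr ÷ 4.081633 mcg/mL = 16.17 mL/hr
Volume infused = 16.17 mL/hr × 12.4 hr = 200.508 mL
Volume remaining = 245 − 200.508 = 44.492 mL
Drug remaining = 44.492 mL × 4.081633 mcg/mL = 181.6 mcg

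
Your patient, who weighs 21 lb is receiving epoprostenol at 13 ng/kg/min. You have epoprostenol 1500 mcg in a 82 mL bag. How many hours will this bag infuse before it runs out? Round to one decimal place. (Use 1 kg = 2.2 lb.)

Weight = 21 lb ÷ 2.2 lb/kg = 9.545455 kg
Dose = 13 ng/kg/min × 9.545455 kg = 124.0909 ng/min
124.0909 ng/min × 60 min/hr = 7445.455 ng/hr
Concentration = 1500 mcg ÷ 82 mL = 18.29268 mcg/mL = 18292.68 ng/mL
Rate = 7445.455 ng/hr ÷ 18292.68 ng/mL = 0.4070182 mL/hr
Duration = 82 mL ÷ 0.4070182 mL/hr = 201.4652 hr

201.5 hours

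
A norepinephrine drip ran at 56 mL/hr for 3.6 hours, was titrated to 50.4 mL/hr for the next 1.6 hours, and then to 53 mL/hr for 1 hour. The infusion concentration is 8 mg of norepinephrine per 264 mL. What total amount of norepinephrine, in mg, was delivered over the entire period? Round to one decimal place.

Concentration = 8 mg ÷ 264 mL = 0.03030303 mg/mL
Stage 1: 56 mL/hr × 3.6 hr = 201.6 mL → 201.6 mL × 0.03030303 mg/mL = 6.109091 mg
Stage 2: 50.4 mL/hr × 1.6 hr = 80.64 mL → 80.64 mL × 0.03030303 mg/mL = 2.443636 mg
Stage 3: 53 mL/hr × 1 hr = 53 mL → 53 mL × 0.03030303 mg/mL = 1.606061 mg
Total = 6.109091 + 2.443636 + 1.606061 = 10.15879 mg

10.2 mg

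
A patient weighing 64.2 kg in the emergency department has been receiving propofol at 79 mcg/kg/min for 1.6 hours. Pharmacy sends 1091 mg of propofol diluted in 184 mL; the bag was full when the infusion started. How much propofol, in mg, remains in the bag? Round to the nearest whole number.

Dose = 79 mcg/kg/min × 64.2 kg = 5071.8 mcg/min
5071.8 mcg/min × 60 min/hr = 304308 mcg/hr
Concentration = 1091 mg ÷ 184 mL = 5.929348 mg/mL = 5929.348 mcg/mL
Rate = 304308 mcg/hr ÷ 5929.348 mcg/mL = 51.32234 mL/hr
Volume infused = 51.32234 mL/hr × 1.6 hr = 82.11574 mL
Volume remaining = 184 − 82.11574 = 101.8843 mL
Drug remaining = 101.8843 mL × 5929.348 mcg/mL = 604107.2 mcg = 604.1072 mg

604 mg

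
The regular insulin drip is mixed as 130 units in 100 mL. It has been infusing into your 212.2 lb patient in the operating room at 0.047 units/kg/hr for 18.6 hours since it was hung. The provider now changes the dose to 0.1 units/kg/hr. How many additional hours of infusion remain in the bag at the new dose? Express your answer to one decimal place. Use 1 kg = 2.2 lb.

4.7 hours

Initial rate:
Weight = 212.2 lb ÷ 2.2 lb/kg = 96.45455 kg
Dose = 0.047 units/kg/hr × 96.45455 kg = 4.533364 units/hr
Concentration = 130 units ÷ 100 mL = 1.3 units/mL
Rate = 4.533364 units/hr ÷ 1.3 units/mL = 3.487203 mL/hr
Volume infused so far = 3.487203 mL/hr × 18.6 hr = 64.86197 mL
Volume remaining = 100 − 64.86197 = 35.13803 mL
New rate:
Dose = 0.1 units/kg/hr × 96.45455 kg = 9.645455 units/hr
Rate = 9.645455 units/hr ÷ 1.3 units/mL = 7.41958 mL/hr
Time remaining = 35.13803 mL ÷ 7.41958 mL/hr = 4.735851 hr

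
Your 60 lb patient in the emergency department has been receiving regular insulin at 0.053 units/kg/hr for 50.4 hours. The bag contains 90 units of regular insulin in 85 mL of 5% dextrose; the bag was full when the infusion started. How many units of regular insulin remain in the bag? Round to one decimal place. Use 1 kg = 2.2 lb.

Weight = 60 lb ÷ 2.2 lb/kg = 27.27273 kg
Dose = 0.053 units/kg/hr × 27.27273 kg = 1.445455 units/hr
Concentration = 90 units ÷ 85 mL = 1.058824 units/mL
Rate = 1.445455 units/hr ÷ 1.058824 units/mL = 1.365152 mL/hr
Volume infused = 1.365152 mL/hr × 50.4 hr = 68.80364 mL
Volume remaining = 85 − 68.80364 = 16.19636 mL
Drug remaining = 16.19636 mL × 1.058824 units/mL = 17.14909 units

17.1 units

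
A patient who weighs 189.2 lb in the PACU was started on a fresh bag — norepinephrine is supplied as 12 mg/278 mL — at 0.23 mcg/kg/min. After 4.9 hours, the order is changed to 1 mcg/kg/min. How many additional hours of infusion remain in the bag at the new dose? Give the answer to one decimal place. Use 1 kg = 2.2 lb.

Initial rate:
Weight = 189.2 lb ÷ 2.2 lb/kg = 86 kg
Dose = 0.23 mcg/kg/min × 86 kg = 19.78 mcg/min
19.78 mcg/min × 60 min/hr = 1186.8 mcg/hr
Concentration = 12 mg ÷ 278 mL = 0.04316547 mg/mL = 43.16547 mcg/mL
Rate = 1186.8 mcg/hr ÷ 43.16547 mcg/mL = 27.4942 mL/hr
Volume infused so far = 27.4942 mL/hr × 4.9 hr = 134.7216 mL
Volume remaining = 278 − 134.7216 = 143.2784 mL
New rate:
Dose = 1 mcg/kg/min × 86 kg = 86 mcg/min
86 mcg/min × 60 min/hr = 5160 mcg/hr
Rate = 5160 mcg/hr ÷ 43.16547 mcg/mL = 119.54 mL/hr
Time remaining = 143.2784 mL ÷ 119.54 mL/hr = 1.198581 hr

1.2 hours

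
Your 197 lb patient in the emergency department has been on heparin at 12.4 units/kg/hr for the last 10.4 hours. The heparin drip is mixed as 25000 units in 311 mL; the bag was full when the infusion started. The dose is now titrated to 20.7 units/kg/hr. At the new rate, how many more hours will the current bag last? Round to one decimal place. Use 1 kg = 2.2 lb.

7.3 hours

Initial rate:
Weight = 197 lb ÷ 2.2 lb/kg = 89.54545 kg
Dose = 12.4 units/kg/hr × 89.54545 kg = 1110.364 units/hr
Concentration = 25000 units ÷ 311 mL = 80.38585 units/mL
Rate = 1110.364 units/hr ÷ 80.38585 units/mL = 13.81292 mL/hr
Volume infused so far = 13.81292 mL/hr × 10.4 hr = 143.6544 mL
Volume remaining = 311 − 143.6544 = 167.3456 mL
New rate:
Dose = 20.7 units/kg/hr × 89.54545 kg = 1853.591 units/hr
Rate = 1853.591 units/hr ÷ 80.38585 units/mL = 23.05867 mL/hr
Time remaining = 167.3456 mL ÷ 23.05867 mL/hr = 7.257382 hr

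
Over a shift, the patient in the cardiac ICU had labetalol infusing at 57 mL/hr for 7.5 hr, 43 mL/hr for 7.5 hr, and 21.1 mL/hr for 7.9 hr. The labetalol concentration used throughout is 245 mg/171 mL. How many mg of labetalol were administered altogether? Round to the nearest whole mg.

Concentration = 245 mg ÷ 171 mL = 1.432749 mg/mL
Stage 1: 57 mL/hr × 7.5 hr = 427.5 mL → 427.5 mL × 1.432749 mg/mL = 612.5 mg
Stage 2: 43 mL/hr × 7.5 hr = 322.5 mL → 322.5 mL × 1.432749 mg/mL = 462.0614 mg
Stage 3: 21.1 mL/hr × 7.9 hr = 166.69 mL → 166.69 mL × 1.432749 mg/mL = 238.8249 mg
Total = 612.5 + 462.0614 + 238.8249 = 1313.386 mg

1313 mg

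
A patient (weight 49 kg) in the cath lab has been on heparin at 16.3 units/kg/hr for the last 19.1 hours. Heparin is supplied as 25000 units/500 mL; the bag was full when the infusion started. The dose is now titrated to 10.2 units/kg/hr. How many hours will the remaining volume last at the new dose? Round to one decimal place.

Initial rate:
Dose = 16.3 units/kg/hr × 49 kg = 798.7 units/hr
Concentration = 25000 units ÷ 500 mL = 50 units/mL
Rate = 798.7 units/hr ÷ 50 units/mL = 15.974 mL/hr
Volume infused so far = 15.974 mL/hr × 19.1 hr = 305.1034 mL
Volume remaining = 500 − 305.1034 = 194.8966 mL
New rate:
Dose = 10.2 units/kg/hr × 49 kg = 499.8 units/hr
Rate = 499.8 units/hr ÷ 50 units/mL = 9.996 mL/hr
Time remaining = 194.8966 mL ÷ 9.996 mL/hr = 19.49746 hr

19.5 hours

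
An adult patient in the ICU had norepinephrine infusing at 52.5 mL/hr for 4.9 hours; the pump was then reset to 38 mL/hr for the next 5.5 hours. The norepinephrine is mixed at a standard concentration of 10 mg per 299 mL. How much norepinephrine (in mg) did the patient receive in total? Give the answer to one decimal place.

15.6 mg

Concentration = 10 mg ÷ 299 mL = 0.03344482 mg/mL
Stage 1: 52.5 mL/hr × 4.9 hr = 257.25 mL → 257.25 mL × 0.03344482 mg/mL = 8.603679 mg
Stage 2: 38 mL/hr × 5.5 hr = 209 mL → 209 mL × 0.03344482 mg/mL = 6.989967 mg
Total = 8.603679 + 6.989967 = 15.59365 mg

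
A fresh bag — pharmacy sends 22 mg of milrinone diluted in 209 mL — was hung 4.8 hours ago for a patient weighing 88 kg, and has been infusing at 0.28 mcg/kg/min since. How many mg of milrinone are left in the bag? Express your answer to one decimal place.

14.9 mg

Dose = 0.28 mcg/kg/min × 88 kg = 24.64 mcg/min
24.64 mcg/min × 60 min/hr = 1478.4 mcg/hr
Concentration = 22 mg ÷ 209 mL = 0.1052632 mg/mL = 105.2632 mcg/mL
Rate = 1478.4 mcg/hr ÷ 105.2632 mcg/mL = 14.0448 mL/hr
Volume infused = 14.0448 mL/hr × 4.8 hr = 67.41504 mL
Volume remaining = 209 − 67.41504 = 141.585 mL
Drug remaining = 141.585 mL × 105.2632 mcg/mL = 14903.68 mcg = 14.90368 mg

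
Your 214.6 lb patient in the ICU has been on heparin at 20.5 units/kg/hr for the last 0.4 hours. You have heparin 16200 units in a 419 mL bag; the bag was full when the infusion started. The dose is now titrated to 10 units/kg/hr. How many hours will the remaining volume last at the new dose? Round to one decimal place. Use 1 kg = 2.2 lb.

15.8 hours

Initial rate:
Weight = 214.6 lb ÷ 2.2 lb/kg = 97.54545 kg
Dose = 20.5 units/kg/hr × 97.54545 kg = 1999.682 units/hr
Concentration = 16200 units ÷ 419 mL = 38.66348 units/mL
Rate = 1999.682 units/hr ÷ 38.66348 units/mL = 51.72017 mL/hr
Volume infused so far = 51.72017 mL/hr × 0.4 hr = 20.68807 mL
Volume remaining = 419 − 20.68807 = 398.3119 mL
New rate:
Dose = 10 units/kg/hr × 97.54545 kg = 975.4545 units/hr
Rate = 975.4545 units/hr ÷ 38.66348 units/mL = 25.22935 mL/hr
Time remaining = 398.3119 mL ÷ 25.22935 mL/hr = 15.78764 hr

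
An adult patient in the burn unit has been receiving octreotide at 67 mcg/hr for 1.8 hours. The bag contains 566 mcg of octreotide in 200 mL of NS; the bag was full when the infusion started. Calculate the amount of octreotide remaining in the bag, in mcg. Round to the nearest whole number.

Concentration = 566 mcg ÷ 200 mL = 2.83 mcg/mL
Rate = 67 mcg/hr ÷ 2.83 mcg/mL = 23.67491 mL/hr
Volume infused = 23.67491 mL/hr × 1.8 hr = 42.61484 mL
Volume remaining = 200 − 42.61484 = 157.3852 mL
Drug remaining = 157.3852 mL × 2.83 mcg/mL = 445.4 mcg

445 mcg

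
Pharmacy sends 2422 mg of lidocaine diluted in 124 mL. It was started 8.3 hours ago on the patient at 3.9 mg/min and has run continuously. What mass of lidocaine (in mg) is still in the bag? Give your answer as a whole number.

3.9 mg/min × 60 min/hr = 234 mg/hr
Concentration = 2422 mg ÷ 124 mL = 19.53226 mg/mL
Rate = 234 mg/hr ÷ 19.53226 mg/mL = 11.98018 mL/hr
Volume infused = 11.98018 mL/hr × 8.3 hr = 99.43551 mL
Volume remaining = 124 − 99.43551 = 24.56449 mL
Drug remaining = 24.56449 mL × 19.53226 mg/mL = 479.8 mg

480 mg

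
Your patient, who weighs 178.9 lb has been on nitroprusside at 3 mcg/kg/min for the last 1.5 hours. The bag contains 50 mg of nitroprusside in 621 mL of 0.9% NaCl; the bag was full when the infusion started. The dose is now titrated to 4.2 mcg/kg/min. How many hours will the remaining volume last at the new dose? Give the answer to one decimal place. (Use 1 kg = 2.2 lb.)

1.4 hours

Initial rate:
Weight = 178.9 lb ÷ 2.2 lb/kg = 81.31818 kg
Dose = 3 mcg/kg/min × 81.31818 kg = 243.9545 mcg/min
243.9545 mcg/min × 60 min/hr = 14637.27 mcg/hr
Concentration = 50 mg ÷ 621 mL = 0.0805153 mg/mL = 80.5153 mcg/mL
Rate = 14637.27 mcg/hr ÷ 80.5153 mcg/mL = 181.7949 mL/hr
Volume infused so far = 181.7949 mL/hr × 1.5 hr = 272.6924 mL
Volume remaining = 621 − 272.6924 = 348.3076 mL
New rate:
Dose = 4.2 mcg/kg/min × 81.31818 kg = 341.5364 mcg/min
341.5364 mcg/min × 60 min/hr = 20492.18 mcg/hr
Rate = 20492.18 mcg/hr ÷ 80.5153 mcg/mL = 254.5129 mL/hr
Time remaining = 348.3076 mL ÷ 254.5129 mL/hr = 1.368526 hr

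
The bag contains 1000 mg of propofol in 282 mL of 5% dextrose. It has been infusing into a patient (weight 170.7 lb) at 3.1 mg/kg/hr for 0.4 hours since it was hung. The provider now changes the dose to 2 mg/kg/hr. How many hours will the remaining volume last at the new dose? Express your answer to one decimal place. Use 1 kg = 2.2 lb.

5.8 hours

Initial rate:
Weight = 170.7 lb ÷ 2.2 lb/kg = 77.59091 kg
Dose = 3.1 mg/kg/hr × 77.59091 kg = 240.5318 mg/hr
Concentration = 1000 mg ÷ 282 mL = 3.546099 mg/mL
Rate = 240.5318 mg/hr ÷ 3.546099 mg/mL = 67.82997 mL/hr
Volume infused so far = 67.82997 mL/hr × 0.4 hr = 27.13199 mL
Volume remaining = 282 − 27.13199 = 254.868 mL
New rate:
Dose = 2 mg/kg/hr × 77.59091 kg = 155.1818 mg/hr
Rate = 155.1818 mg/hr ÷ 3.546099 mg/mL = 43.76127 mL/hr
Time remaining = 254.868 mL ÷ 43.76127 mL/hr = 5.824054 hr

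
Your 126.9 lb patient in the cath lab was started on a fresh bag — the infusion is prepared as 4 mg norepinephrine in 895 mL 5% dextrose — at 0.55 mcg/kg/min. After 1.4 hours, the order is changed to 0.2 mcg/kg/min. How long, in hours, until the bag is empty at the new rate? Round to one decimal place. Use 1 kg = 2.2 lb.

Initial rate:
Weight = 126.9 lb ÷ 2.2 lb/kg = 57.68182 kg
Dose = 0.55 mcg/kg/min × 57.68182 kg = 31.725 mcg/min
31.725 mcg/min × 60 min/hr = 1903.5 mcg/hr
Concentration = 4 mg ÷ 895 mL = 0.004469274 mg/mL = 4.469274 mcg/mL
Rate = 1903.5 mcg/hr ÷ 4.469274 mcg/mL = 425.9081 mL/hr
Volume infused so far = 425.9081 mL/hr × 1.4 hr = 596.2714 mL
Volume remaining = 895 − 596.2714 = 298.7286 mL
New rate:
Dose = 0.2 mcg/kg/min × 57.68182 kg = 11.53636 mcg/min
11.53636 mcg/min × 60 min/hr = 692.1818 mcg/hr
Rate = 692.1818 mcg/hr ÷ 4.469274 mcg/mL = 154.8757 mL/hr
Time remaining = 298.7286 mL ÷ 154.8757 mL/hr = 1.928828 hr

1.9 hours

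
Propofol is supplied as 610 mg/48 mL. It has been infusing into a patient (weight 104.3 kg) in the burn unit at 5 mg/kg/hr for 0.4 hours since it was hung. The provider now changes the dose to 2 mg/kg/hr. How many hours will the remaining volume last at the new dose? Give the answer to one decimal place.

1.9 hours

Initial rate:
Dose = 5 mg/kg/hr × 104.3 kg = 521.5 mg/hr
Concentration = 610 mg ÷ 48 mL = 12.70833 mg/mL
Rate = 521.5 mg/hr ÷ 12.70833 mg/mL = 41.03607 mL/hr
Volume infused so far = 41.03607 mL/hr × 0.4 hr = 16.41443 mL
Volume remaining = 48 − 16.41443 = 31.58557 mL
New rate:
Dose = 2 mg/kg/hr × 104.3 kg = 208.6 mg/hr
Rate = 208.6 mg/hr ÷ 12.70833 mg/mL = 16.41443 mL/hr
Time remaining = 31.58557 mL ÷ 16.41443 mL/hr = 1.924257 hr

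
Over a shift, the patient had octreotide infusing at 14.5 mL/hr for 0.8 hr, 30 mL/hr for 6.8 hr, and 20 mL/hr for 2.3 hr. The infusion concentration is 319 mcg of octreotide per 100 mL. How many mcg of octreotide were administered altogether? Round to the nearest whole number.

Concentration = 319 mcg ÷ 100 mL = 3.19 mcg/mL
Stage 1: 14.5 mL/hr × 0.8 hr = 11.6 mL → 11.6 mL × 3.19 mcg/mL = 37.004 mcg
Stage 2: 30 mL/hr × 6.8 hr = 204 mL → 204 mL × 3.19 mcg/mL = 650.76 mcg
Stage 3: 20 mL/hr × 2.3 hr = 46 mL → 46 mL × 3.19 mcg/mL = 146.74 mcg
Total = 37.004 + 650.76 + 146.74 = 834.504 mcg

835 mcg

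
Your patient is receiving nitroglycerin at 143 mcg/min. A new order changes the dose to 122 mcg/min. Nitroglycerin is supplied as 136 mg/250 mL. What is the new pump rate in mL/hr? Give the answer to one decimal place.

13.5 mL/hr

122 mcg/min × 60 min/hr = 7320 mcg/hr
Concentration = 136 mg ÷ 250 mL = 0.544 mg/mL = 544 mcg/mL
Rate = 7320 mcg/hr ÷ 544 mcg/mL = 13.45588 mL/hr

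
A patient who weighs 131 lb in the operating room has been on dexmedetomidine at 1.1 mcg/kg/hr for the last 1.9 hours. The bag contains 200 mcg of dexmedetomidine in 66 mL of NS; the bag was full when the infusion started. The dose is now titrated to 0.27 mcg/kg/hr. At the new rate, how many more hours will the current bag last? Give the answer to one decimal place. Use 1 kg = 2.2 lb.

4.7 hours

Initial rate:
Weight = 131 lb ÷ 2.2 lb/kg = 59.54545 kg
Dose = 1.1 mcg/kg/hr × 59.54545 kg = 65.5 mcg/hr
Concentration = 200 mcg ÷ 66 mL = 3.030303 mcg/mL
Rate = 65.5 mcg/hr ÷ 3.030303 mcg/mL = 21.615 mL/hr
Volume infused so far = 21.615 mL/hr × 1.9 hr = 41.0685 mL
Volume remaining = 66 − 41.0685 = 24.9315 mL
New rate:
Dose = 0.27 mcg/kg/hr × 59.54545 kg = 16.07727 mcg/hr
Rate = 16.07727 mcg/hr ÷ 3.030303 mcg/mL = 5.3055 mL/hr
Time remaining = 24.9315 mL ÷ 5.3055 mL/hr = 4.69918 hr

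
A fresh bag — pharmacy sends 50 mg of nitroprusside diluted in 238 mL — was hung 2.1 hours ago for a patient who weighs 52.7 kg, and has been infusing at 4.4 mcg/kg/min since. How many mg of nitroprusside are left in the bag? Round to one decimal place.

Dose = 4.4 mcg/kg/min × 52.7 kg = 231.88 mcg/min
231.88 mcg/min × 60 min/hr = 13912.8 mcg/hr
Concentration = 50 mg ÷ 238 mL = 0.210084 mg/mL = 210.084 mcg/mL
Rate = 13912.8 mcg/hr ÷ 210.084 mcg/mL = 66.22493 mL/hr
Volume infused = 66.22493 mL/hr × 2.1 hr = 139.0723 mL
Volume remaining = 238 − 139.0723 = 98.92765 mL
Drug remaining = 98.92765 mL × 210.084 mcg/mL = 20783.12 mcg = 20.78312 mg

20.8 mg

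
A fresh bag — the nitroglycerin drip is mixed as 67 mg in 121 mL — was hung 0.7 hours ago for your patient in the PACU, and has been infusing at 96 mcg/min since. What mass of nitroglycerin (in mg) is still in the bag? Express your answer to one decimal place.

96 mcg/min × 60 min/hr = 5760 mcg/hr
Concentration = 67 mg ÷ 121 mL = 0.553719 mg/mL = 553.719 mcg/mL
Rate = 5760 mcg/hr ÷ 553.719 mcg/mL = 10.40239 mL/hr
Volume infused = 10.40239 mL/hr × 0.7 hr = 7.281672 mL
Volume remaining = 121 − 7.281672 = 113.7183 mL
Drug remaining = 113.7183 mL × 553.719 mcg/mL = 62968 mcg = 62.968 mg

63.0 mg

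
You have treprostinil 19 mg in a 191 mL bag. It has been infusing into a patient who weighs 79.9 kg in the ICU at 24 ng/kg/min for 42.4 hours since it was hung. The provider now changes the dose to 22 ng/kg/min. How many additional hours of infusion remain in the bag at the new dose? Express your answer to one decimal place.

Initial rate:
Dose = 24 ng/kg/min × 79.9 kg = 1917.6 ng/min
1917.6 ng/min × 60 min/hr = 115056 ng/hr
Concentration = 19 mg ÷ 191 mL = 0.09947644 mg/mL = 99476.44 ng/mL
Rate = 115056 ng/hr ÷ 99476.44 ng/mL = 1.156616 mL/hr
Volume infused so far = 1.156616 mL/hr × 42.4 hr = 49.0405 mL
Volume remaining = 191 − 49.0405 = 141.9595 mL
New rate:
Dose = 22 ng/kg/min × 79.9 kg = 1757.8 ng/min
1757.8 ng/min × 60 min/hr = 105468 ng/hr
Rate = 105468 ng/hr ÷ 99476.44 ng/mL = 1.060231 mL/hr
Time remaining = 141.9595 mL ÷ 1.060231 mL/hr = 133.8949 hr

133.9 hours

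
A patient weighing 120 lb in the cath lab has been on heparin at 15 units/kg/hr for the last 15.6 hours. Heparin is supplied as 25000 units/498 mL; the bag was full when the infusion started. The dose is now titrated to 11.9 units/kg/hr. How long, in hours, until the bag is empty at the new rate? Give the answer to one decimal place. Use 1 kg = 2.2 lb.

18.9 hours

Initial rate:
Weight = 120 lb ÷ 2.2 lb/kg = 54.54545 kg
Dose = 15 units/kg/hr × 54.54545 kg = 818.1818 units/hr
Concentration = 25000 units ÷ 498 mL = 50.2008 units/mL
Rate = 818.1818 units/hr ÷ 50.2008 units/mL = 16.29818 mL/hr
Volume infused so far = 16.29818 mL/hr × 15.6 hr = 254.2516 mL
Volume remaining = 498 − 254.2516 = 243.7484 mL
New rate:
Dose = 11.9 units/kg/hr × 54.54545 kg = 649.0909 units/hr
Rate = 649.0909 units/hr ÷ 50.2008 units/mL = 12.92989 mL/hr
Time remaining = 243.7484 mL ÷ 12.92989 mL/hr = 18.85154 hr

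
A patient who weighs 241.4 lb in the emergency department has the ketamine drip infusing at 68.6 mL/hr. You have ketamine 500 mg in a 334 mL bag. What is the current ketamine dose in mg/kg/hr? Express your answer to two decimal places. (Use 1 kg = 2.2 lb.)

0.94 mg/kg/hr

Weight = 241.4 lb ÷ 2.2 lb/kg = 109.7273 kg
Concentration = 500 mg ÷ 334 mL = 1.497006 mg/mL
Drug rate = 68.6 mL/hr × 1.497006 mg/mL = 102.6946 mg/hr
102.6946 mg/hr ÷ 109.7273 kg = 0.9359078 mg/kg/hr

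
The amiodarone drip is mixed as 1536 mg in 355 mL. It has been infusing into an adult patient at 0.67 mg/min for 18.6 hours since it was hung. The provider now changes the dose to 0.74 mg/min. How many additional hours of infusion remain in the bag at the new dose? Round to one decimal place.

Initial rate:
0.67 mg/min × 60 min/hr = 40.2 mg/hr
Concentration = 1536 mg ÷ 355 mL = 4.326761 mg/mL
Rate = 40.2 mg/hr ÷ 4.326761 mg/mL = 9.291016 mL/hr
Volume infused so far = 9.291016 mL/hr × 18.6 hr = 172.8129 mL
Volume remaining = 355 − 172.8129 = 182.1871 mL
New rate:
0.74 mg/min × 60 min/hr = 44.4 mg/hr
Rate = 44.4 mg/hr ÷ 4.326761 mg/mL = 10.26172 mL/hr
Time remaining = 182.1871 mL ÷ 10.26172 mL/hr = 17.75405 hr

17.8 hours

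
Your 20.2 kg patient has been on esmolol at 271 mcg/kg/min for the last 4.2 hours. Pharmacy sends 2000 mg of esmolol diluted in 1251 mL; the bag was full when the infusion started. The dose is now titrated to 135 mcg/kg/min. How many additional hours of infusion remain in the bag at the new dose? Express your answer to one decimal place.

3.8 hours

Initial rate:
Dose = 271 mcg/kg/min × 20.2 kg = 5474.2 mcg/min
5474.2 mcg/min × 60 min/hr = 328452 mcg/hr
Concentration = 2000 mg ÷ 1251 mL = 1.598721 mg/mL = 1598.721 mcg/mL
Rate = 328452 mcg/hr ÷ 1598.721 mcg/mL = 205.4467 mL/hr
Volume infused so far = 205.4467 mL/hr × 4.2 hr = 862.8762 mL
Volume remaining = 1251 − 862.8762 = 388.1238 mL
New rate:
Dose = 135 mcg/kg/min × 20.2 kg = 2727 mcg/min
2727 mcg/min × 60 min/hr = 163620 mcg/hr
Rate = 163620 mcg/hr ÷ 1598.721 mcg/mL = 102.3443 mL/hr
Time remaining = 388.1238 mL ÷ 102.3443 mL/hr = 3.792333 hr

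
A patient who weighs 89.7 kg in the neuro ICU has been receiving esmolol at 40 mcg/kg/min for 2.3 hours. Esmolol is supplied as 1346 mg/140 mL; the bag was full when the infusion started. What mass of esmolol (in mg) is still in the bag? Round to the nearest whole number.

Dose = 40 mcg/kg/min × 89.7 kg = 3588 mcg/min
3588 mcg/min × 60 min/hr = 215280 mcg/hr
Concentration = 1346 mg ÷ 140 mL = 9.614286 mg/mL = 9614.286 mcg/mL
Rate = 215280 mcg/hr ÷ 9614.286 mcg/mL = 22.39168 mL/hr
Volume infused = 22.39168 mL/hr × 2.3 hr = 51.50086 mL
Volume remaining = 140 − 51.50086 = 88.49914 mL
Drug remaining = 88.49914 mL × 9614.286 mcg/mL = 850856 mcg = 850.856 mg

851 mg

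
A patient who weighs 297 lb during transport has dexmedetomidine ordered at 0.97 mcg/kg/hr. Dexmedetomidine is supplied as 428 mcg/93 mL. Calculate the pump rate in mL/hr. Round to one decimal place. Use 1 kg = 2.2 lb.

28.5 mL/hr

Weight = 297 lb ÷ 2.2 lb/kg = 135 kg
Dose = 0.97 mcg/kg/hr × 135 kg = 130.95 mcg/hr
Concentration = 428 mcg ÷ 93 mL = 4.602151 mcg/mL
Rate = 130.95 mcg/hr ÷ 4.602151 mcg/mL = 28.45409 mL/hr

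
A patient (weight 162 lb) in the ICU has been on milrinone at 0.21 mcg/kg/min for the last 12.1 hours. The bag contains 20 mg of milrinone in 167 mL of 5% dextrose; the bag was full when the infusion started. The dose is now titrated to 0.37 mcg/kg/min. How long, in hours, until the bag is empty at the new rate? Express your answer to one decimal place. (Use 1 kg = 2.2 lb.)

Initial rate:
Weight = 162 lb ÷ 2.2 lb/kg = 73.63636 kg
Dose = 0.21 mcg/kg/min × 73.63636 kg = 15.46364 mcg/min
15.46364 mcg/min × 60 min/hr = 927.8182 mcg/hr
Concentration = 20 mg ÷ 167 mL = 0.1197605 mg/mL = 119.7605 mcg/mL
Rate = 927.8182 mcg/hr ÷ 119.7605 mcg/mL = 7.747282 mL/hr
Volume infused so far = 7.747282 mL/hr × 12.1 hr = 93.74211 mL
Volume remaining = 167 − 93.74211 = 73.25789 mL
New rate:
Dose = 0.37 mcg/kg/min × 73.63636 kg = 27.24545 mcg/min
27.24545 mcg/min × 60 min/hr = 1634.727 mcg/hr
Rate = 1634.727 mcg/hr ÷ 119.7605 mcg/mL = 13.64997 mL/hr
Time remaining = 73.25789 mL ÷ 13.64997 mL/hr = 5.366889 hr

5.4 hours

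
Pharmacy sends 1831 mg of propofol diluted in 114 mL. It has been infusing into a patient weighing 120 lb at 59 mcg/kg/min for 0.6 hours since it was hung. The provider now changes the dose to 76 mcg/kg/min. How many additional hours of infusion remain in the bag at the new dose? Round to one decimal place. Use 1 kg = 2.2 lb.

6.9 hours

Initial rate:
Weight = 120 lb ÷ 2.2 lb/kg = 54.54545 kg
Dose = 59 mcg/kg/min × 54.54545 kg = 3218.182 mcg/min
3218.182 mcg/min × 60 min/hr = 193090.9 mcg/hr
Concentration = 1831 mg ÷ 114 mL = 16.0614 mg/mL = 16061.4 mcg/mL
Rate = 193090.9 mcg/hr ÷ 16061.4 mcg/mL = 12.02204 mL/hr
Volume infused so far = 12.02204 mL/hr × 0.6 hr = 7.213227 mL
Volume remaining = 114 − 7.213227 = 106.7868 mL
New rate:
Dose = 76 mcg/kg/min × 54.54545 kg = 4145.455 mcg/min
4145.455 mcg/min × 60 min/hr = 248727.3 mcg/hr
Rate = 248727.3 mcg/hr ÷ 16061.4 mcg/mL = 15.48602 mL/hr
Time remaining = 106.7868 mL ÷ 15.48602 mL/hr = 6.895687 hr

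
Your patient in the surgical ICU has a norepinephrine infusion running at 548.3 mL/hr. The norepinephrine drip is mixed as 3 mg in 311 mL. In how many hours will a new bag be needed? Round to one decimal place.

Duration = 311 mL ÷ 548.3 mL/hr = 0.5672077 hr

0.6 hours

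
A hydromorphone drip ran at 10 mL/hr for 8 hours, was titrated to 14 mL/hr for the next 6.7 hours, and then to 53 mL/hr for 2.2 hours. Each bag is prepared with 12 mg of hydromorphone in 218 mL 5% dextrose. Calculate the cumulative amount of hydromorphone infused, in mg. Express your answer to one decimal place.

Concentration = 12 mg ÷ 218 mL = 0.05504587 mg/mL
Stage 1: 10 mL/hr × 8 hr = 80 mL → 80 mL × 0.05504587 mg/mL = 4.40367 mg
Stage 2: 14 mL/hr × 6.7 hr = 93.8 mL → 93.8 mL × 0.05504587 mg/mL = 5.163303 mg
Stage 3: 53 mL/hr × 2.2 hr = 116.6 mL → 116.6 mL × 0.05504587 mg/mL = 6.418349 mg
Total = 4.40367 + 5.163303 + 6.418349 = 15.98532 mg

16.0 mg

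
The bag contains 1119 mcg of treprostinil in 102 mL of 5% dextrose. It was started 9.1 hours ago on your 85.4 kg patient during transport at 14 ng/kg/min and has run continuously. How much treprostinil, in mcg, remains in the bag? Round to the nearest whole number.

Dose = 14 ng/kg/min × 85.4 kg = 1195.6 ng/min
1195.6 ng/min × 60 min/hr = 71736 ng/hr
Concentration = 1119 mcg ÷ 102 mL = 10.97059 mcg/mL = 10970.59 ng/mL
Rate = 71736 ng/hr ÷ 10970.59 ng/mL = 6.538938 mL/hr
Volume infused = 6.538938 mL/hr × 9.1 hr = 59.50434 mL
Volume remaining = 102 − 59.50434 = 42.49566 mL
Drug remaining = 42.49566 mL × 10970.59 ng/mL = 466202.4 ng = 466.2024 mcg

466 mcg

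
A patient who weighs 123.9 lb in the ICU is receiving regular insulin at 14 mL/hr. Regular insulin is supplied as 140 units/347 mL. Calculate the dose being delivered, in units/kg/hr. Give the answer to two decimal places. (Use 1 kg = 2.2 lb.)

Weight = 123.9 lb ÷ 2.2 lb/kg = 56.31818 kg
Concentration = 140 units ÷ 347 mL = 0.4034582 units/mL
Drug rate = 14 mL/hr × 0.4034582 units/mL = 5.648415 units/hr
5.648415 units/hr ÷ 56.31818 kg = 0.1002947 units/kg/hr

0.10 units/kg/hr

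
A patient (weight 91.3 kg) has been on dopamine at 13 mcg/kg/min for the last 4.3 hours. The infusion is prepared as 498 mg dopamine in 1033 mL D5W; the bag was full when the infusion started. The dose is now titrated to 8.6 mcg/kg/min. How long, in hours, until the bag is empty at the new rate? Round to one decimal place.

Initial rate:
Dose = 13 mcg/kg/min × 91.3 kg = 1186.9 mcg/min
1186.9 mcg/min × 60 min/hr = 71214 mcg/hr
Concentration = 498 mg ÷ 1033 mL = 0.482091 mg/mL = 482.091 mcg/mL
Rate = 71214 mcg/hr ÷ 482.091 mcg/mL = 147.719 mL/hr
Volume infused so far = 147.719 mL/hr × 4.3 hr = 635.1917 mL
Volume remaining = 1033 − 635.1917 = 397.8083 mL
New rate:
Dose = 8.6 mcg/kg/min × 91.3 kg = 785.18 mcg/min
785.18 mcg/min × 60 min/hr = 47110.8 mcg/hr
Rate = 47110.8 mcg/hr ÷ 482.091 mcg/mL = 97.7218 mL/hr
Time remaining = 397.8083 mL ÷ 97.7218 mL/hr = 4.070825 hr

4.1 hours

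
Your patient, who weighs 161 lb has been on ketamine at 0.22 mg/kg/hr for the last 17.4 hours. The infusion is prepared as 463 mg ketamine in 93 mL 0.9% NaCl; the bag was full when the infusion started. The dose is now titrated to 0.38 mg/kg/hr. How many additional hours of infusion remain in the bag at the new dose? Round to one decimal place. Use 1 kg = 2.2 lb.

6.6 hours

Initial rate:
Weight = 161 lb ÷ 2.2 lb/kg = 73.18182 kg
Dose = 0.22 mg/kg/hr × 73.18182 kg = 16.1 mg/hr
Concentration = 463 mg ÷ 93 mL = 4.978495 mg/mL
Rate = 16.1 mg/hr ÷ 4.978495 mg/mL = 3.233909 mL/hr
Volume infused so far = 3.233909 mL/hr × 17.4 hr = 56.27002 mL
Volume remaining = 93 − 56.27002 = 36.72998 mL
New rate:
Dose = 0.38 mg/kg/hr × 73.18182 kg = 27.80909 mg/hr
Rate = 27.80909 mg/hr ÷ 4.978495 mg/mL = 5.585843 mL/hr
Time remaining = 36.72998 mL ÷ 5.585843 mL/hr = 6.575548 hr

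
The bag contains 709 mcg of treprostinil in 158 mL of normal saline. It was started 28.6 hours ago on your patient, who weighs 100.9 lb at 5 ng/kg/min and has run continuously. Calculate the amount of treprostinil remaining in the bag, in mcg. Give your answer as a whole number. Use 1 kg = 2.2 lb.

315 mcg

Weight = 100.9 lb ÷ 2.2 lb/kg = 45.86364 kg
Dose = 5 ng/kg/min × 45.86364 kg = 229.3182 ng/min
229.3182 ng/min × 60 min/hr = 13759.09 ng/hr
Concentration = 709 mcg ÷ 158 mL = 4.487342 mcg/mL = 4487.342 ng/mL
Rate = 13759.09 ng/hr ÷ 4487.342 ng/mL = 3.066201 mL/hr
Volume infused = 3.066201 mL/hr × 28.6 hr = 87.69334 mL
Volume remaining = 158 − 87.69334 = 70.30666 mL
Drug remaining = 70.30666 mL × 4487.342 ng/mL = 315490 ng = 315.49 mcg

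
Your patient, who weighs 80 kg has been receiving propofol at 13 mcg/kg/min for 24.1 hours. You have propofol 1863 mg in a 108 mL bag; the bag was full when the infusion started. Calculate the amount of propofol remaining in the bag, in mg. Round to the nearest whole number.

359 mg

Dose = 13 mcg/kg/min × 80 kg = 1040 mcg/min
1040 mcg/min × 60 min/hr = 62400 mcg/hr
Concentration = 1863 mg ÷ 108 mL = 17.25 mg/mL = 17250 mcg/mL
Rate = 62400 mcg/hr ÷ 17250 mcg/mL = 3.617391 mL/hr
Volume infused = 3.617391 mL/hr × 24.1 hr = 87.17913 mL
Volume remaining = 108 − 87.17913 = 20.82087 mL
Drug remaining = 20.82087 mL × 17250 mcg/mL = 359160 mcg = 359.16 mg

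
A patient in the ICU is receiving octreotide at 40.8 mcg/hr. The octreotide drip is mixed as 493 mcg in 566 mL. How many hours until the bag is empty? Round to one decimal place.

12.1 hours

Concentration = 493 mcg ÷ 566 mL = 0.8710247 mcg/mL
Rate = 40.8 mcg/hr ÷ 0.8710247 mcg/mL = 46.84138 mL/hr
Duration = 566 mL ÷ 46.84138 mL/hr = 12.08333 hr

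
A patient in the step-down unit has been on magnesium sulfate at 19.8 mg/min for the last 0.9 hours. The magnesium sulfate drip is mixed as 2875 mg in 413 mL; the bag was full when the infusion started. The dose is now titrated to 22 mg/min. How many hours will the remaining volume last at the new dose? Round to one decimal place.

Initial rate:
19.8 mg/min × 60 min/hr = 1188 mg/hr
Concentration = 2875 mg ÷ 413 mL = 6.961259 mg/mL
Rate = 1188 mg/hr ÷ 6.961259 mg/mL = 170.6588 mL/hr
Volume infused so far = 170.6588 mL/hr × 0.9 hr = 153.5929 mL
Volume remaining = 413 − 153.5929 = 259.4071 mL
New rate:
22 mg/min × 60 min/hr = 1320 mg/hr
Rate = 1320 mg/hr ÷ 6.961259 mg/mL = 189.6209 mL/hr
Time remaining = 259.4071 mL ÷ 189.6209 mL/hr = 1.36803 hr

1.4 hours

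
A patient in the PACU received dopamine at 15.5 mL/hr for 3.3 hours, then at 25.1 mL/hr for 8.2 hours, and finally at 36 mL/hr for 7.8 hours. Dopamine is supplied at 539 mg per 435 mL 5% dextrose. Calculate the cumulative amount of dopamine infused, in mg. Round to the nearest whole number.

Concentration = 539 mg ÷ 435 mL = 1.23908 mg/mL
Stage 1: 15.5 mL/hr × 3.3 hr = 51.15 mL → 51.15 mL × 1.23908 mg/mL = 63.37897 mg
Stage 2: 25.1 mL/hr × 8.2 hr = 205.82 mL → 205.82 mL × 1.23908 mg/mL = 255.0275 mg
Stage 3: 36 mL/hr × 7.8 hr = 280.8 mL → 280.8 mL × 1.23908 mg/mL = 347.9338 mg
Total = 63.37897 + 255.0275 + 347.9338 = 666.3403 mg

666 mg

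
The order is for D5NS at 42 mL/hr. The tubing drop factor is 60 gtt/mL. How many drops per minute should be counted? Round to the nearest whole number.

42 mL/hr ÷ 60 min/hr = 0.7 mL/min
0.7 mL/min × 60 gtt/mL = 42 gtt/min

42 gtt/min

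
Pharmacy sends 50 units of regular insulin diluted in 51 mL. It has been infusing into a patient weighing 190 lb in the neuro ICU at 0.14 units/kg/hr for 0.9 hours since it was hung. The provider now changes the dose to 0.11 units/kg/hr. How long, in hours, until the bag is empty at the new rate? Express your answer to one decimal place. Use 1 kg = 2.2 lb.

4.1 hours

Initial rate:
Weight = 190 lb ÷ 2.2 lb/kg = 86.36364 kg
Dose = 0.14 units/kg/hr × 86.36364 kg = 12.09091 units/hr
Concentration = 50 units ÷ 51 mL = 0.9803922 units/mL
Rate = 12.09091 units/hr ÷ 0.9803922 units/mL = 12.33273 mL/hr
Volume infused so far = 12.33273 mL/hr × 0.9 hr = 11.09945 mL
Volume remaining = 51 − 11.09945 = 39.90055 mL
New rate:
Dose = 0.11 units/kg/hr × 86.36364 kg = 9.5 units/hr
Rate = 9.5 units/hr ÷ 0.9803922 units/mL = 9.69 mL/hr
Time remaining = 39.90055 mL ÷ 9.69 mL/hr = 4.117703 hr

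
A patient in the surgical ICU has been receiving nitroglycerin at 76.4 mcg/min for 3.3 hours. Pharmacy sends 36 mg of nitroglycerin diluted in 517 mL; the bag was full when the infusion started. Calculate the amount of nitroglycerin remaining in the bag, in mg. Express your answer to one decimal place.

20.9 mg

76.4 mcg/min × 60 min/hr = 4584 mcg/hr
Concentration = 36 mg ÷ 517 mL = 0.0696325 mg/mL = 69.6325 mcg/mL
Rate = 4584 mcg/hr ÷ 69.6325 mcg/mL = 65.83133 mL/hr
Volume infused = 65.83133 mL/hr × 3.3 hr = 217.2434 mL
Volume remaining = 517 − 217.2434 = 299.7566 mL
Drug remaining = 299.7566 mL × 69.6325 mcg/mL = 20872.8 mcg = 20.8728 mg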